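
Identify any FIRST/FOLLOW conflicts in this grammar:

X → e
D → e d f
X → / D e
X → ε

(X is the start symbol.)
No FIRST/FOLLOW conflicts.

Nullable non-terminals: X.

X: nullable alternative(s) X → ε; FOLLOW(X) = { $ }
  X → e: FIRST \ {ε} = { 'e' } — disjoint from FOLLOW(X)
  X → / D e: FIRST \ {ε} = { '/' } — disjoint from FOLLOW(X)
  X → ε: FIRST \ {ε} = { } — this is the only nullable alternative, skip

D has no nullable alternative, so no FIRST/FOLLOW check is needed there.

No FIRST/FOLLOW conflicts found.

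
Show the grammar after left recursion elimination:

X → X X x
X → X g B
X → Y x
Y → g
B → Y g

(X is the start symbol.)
X is directly left-recursive. The standard transformation for
  A → A α₁ | ... | A α_m | β₁ | ... | β_n
is
  A  → β₁ A' | ... | β_n A'
  A' → α₁ A' | ... | α_m A' | ε

X → Y x becomes X → Y x X'
X → X X x becomes X' → X x X'
X → X g B becomes X' → g B X'
Add X' → ε

Productions for other non-terminals are unchanged:
  Y → g
  B → Y g

Resulting grammar:
X → Y x X'
X' → X x X'
X' → g B X'
X' → ε
Y → g
B → Y g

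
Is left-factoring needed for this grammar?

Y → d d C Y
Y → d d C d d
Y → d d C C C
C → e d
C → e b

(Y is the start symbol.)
Left-factoring is needed when two productions for the same non-terminal
share a common prefix on the right-hand side.

Productions for Y:
  Y → d d C Y
  Y → d d C d d
  Y → d d C C C
Productions for C:
  C → e d
  C → e b

Found common prefix 'd d C' in productions for Y
Found common prefix 'e' in productions for C

Answer: Yes, Y has productions with common prefix 'd d C'; C has productions with common prefix 'e'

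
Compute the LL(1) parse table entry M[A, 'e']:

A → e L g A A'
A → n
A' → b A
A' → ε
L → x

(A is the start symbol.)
To find M[A, 'e'], we find productions for A where 'e' is in the predict set (PREDICT(N → α) = (FIRST(α) \ {ε}) ∪ (FOLLOW(N) if α ⇒* ε)).

A → e L g A A': PREDICT = { 'e' }
  'e' is in predict set, so this production goes in M[A, 'e']
A → n: PREDICT = { 'n' }

M[A, 'e'] = A → e L g A A'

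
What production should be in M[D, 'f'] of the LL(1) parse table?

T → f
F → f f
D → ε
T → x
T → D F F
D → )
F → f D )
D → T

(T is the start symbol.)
D → ε, D → T

To find M[D, 'f'], we find productions for D where 'f' is in the predict set (PREDICT(N → α) = (FIRST(α) \ {ε}) ∪ (FOLLOW(N) if α ⇒* ε)).

Relevant sets:
  FIRST(T) = { ')', 'f', 'x' }
  FOLLOW(D) = { ')', 'f' }

D → ε: PREDICT = { ')', 'f' }
  'f' is in predict set, so this production goes in M[D, 'f']
D → ): PREDICT = { ')' }
D → T: PREDICT = { ')', 'f', 'x' }
  'f' is in predict set, so this production goes in M[D, 'f']

M[D, 'f'] = D → ε, D → T  (a multiply-defined cell — the grammar is not LL(1))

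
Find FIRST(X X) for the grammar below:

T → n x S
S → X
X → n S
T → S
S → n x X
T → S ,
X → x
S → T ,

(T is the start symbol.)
{ 'n', 'x' }

FIRST sets of the non-terminals involved (from the grammar, by fixed-point iteration):
  FIRST(X) = { 'n', 'x' }

To compute FIRST(X X), process the symbols left to right:
Symbol X is a non-terminal. Add FIRST(X) \ {ε} = { 'n', 'x' }
X is not nullable (ε ∉ FIRST(X)), so stop here.
FIRST(X X) = { 'n', 'x' }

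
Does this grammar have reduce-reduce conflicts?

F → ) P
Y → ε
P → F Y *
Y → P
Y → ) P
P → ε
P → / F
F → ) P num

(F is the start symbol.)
A reduce-reduce conflict occurs when an LR(0) state has two complete items [A → α .] and [B → β .] — both call for a reduction, and with no lookahead the parser cannot choose between them.

Augment with F' → F and build the canonical LR(0) collection (I0 = CLOSURE({[F' → . F]}), then GOTO on every symbol after a dot until no new states appear). It has 13 states:
  I0: { [F → . ) P num], [F → . ) P], [F' → . F] }  — shift
  I1: { [F → ) . P num], [F → ) . P], [F → . ) P num], [F → . ) P], [P → . / F], [P → . F Y *], [P → .] }  — shift, reduce
  I2: { [F' → F .] }  — accept
  I3: { [F → . ) P num], [F → . ) P], [P → / . F] }  — shift
  I4: { [F → . ) P num], [F → . ) P], [P → . / F], [P → . F Y *], [P → .], [P → F . Y *], [Y → . ) P], [Y → . P], [Y → .] }  — shift, 2 reduces
  I5: { [F → ) P . num], [F → ) P .] }  — shift, reduce
  I6: { [F → ) P num .] }  — reduce
  I7: { [F → ) . P num], [F → ) . P], [F → . ) P num], [F → . ) P], [P → . / F], [P → . F Y *], [P → .], [Y → ) . P] }  — shift, reduce
  I8: { [Y → P .] }  — reduce
  I9: { [P → F Y . *] }  — shift
  I10: { [P → F Y * .] }  — reduce
  I11: { [F → ) P . num], [F → ) P .], [Y → ) P .] }  — shift, 2 reduces
  I12: { [P → / F .] }  — reduce

I4 contains complete items [P → .], [Y → .] — reduce-reduce conflict.
I11 contains complete items [F → ) P .], [Y → ) P .] — reduce-reduce conflict.

Answer: Yes — I4: [P → .] vs [Y → .]; I11: [F → ) P .] vs [Y → ) P .]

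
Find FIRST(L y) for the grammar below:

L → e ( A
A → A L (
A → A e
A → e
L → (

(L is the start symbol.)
FIRST sets of the non-terminals involved (from the grammar, by fixed-point iteration):
  FIRST(L) = { '(', 'e' }

To compute FIRST(L y), process the symbols left to right:
Symbol L is a non-terminal. Add FIRST(L) \ {ε} = { '(', 'e' }
L is not nullable (ε ∉ FIRST(L)), so stop here.
FIRST(L y) = { '(', 'e' }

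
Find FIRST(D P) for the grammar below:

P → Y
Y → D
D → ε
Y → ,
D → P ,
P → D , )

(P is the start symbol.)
{ ',', ε }

FIRST sets of the non-terminals involved (from the grammar, by fixed-point iteration):
  FIRST(D) = { ',', ε }
  FIRST(P) = { ',', ε }

To compute FIRST(D P), process the symbols left to right:
Symbol D is a non-terminal. Add FIRST(D) \ {ε} = { ',' }
D is nullable (ε ∈ FIRST(D)), continue to the next symbol.
Symbol P is a non-terminal. Add FIRST(P) \ {ε} = { ',' }
P is nullable (ε ∈ FIRST(P)), continue to the next symbol.
All symbols are nullable, so ε is in the result.
FIRST(D P) = { ',', ε }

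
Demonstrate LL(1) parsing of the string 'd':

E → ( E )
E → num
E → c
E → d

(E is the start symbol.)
LL(1) parsing maintains a stack (initially the start symbol over $) and the input. At each step: if the stack top is a terminal, match it against the current input token; if it is a non-terminal N, replace it with the RHS of M[N, lookahead] (the unique production whose predict set contains the lookahead).

Stack is shown with the top on the left.

Stack  Input  Action
--------------------
E $    d $    output E → d
d $    d $    match 'd'
$      $      accept

The string is accepted.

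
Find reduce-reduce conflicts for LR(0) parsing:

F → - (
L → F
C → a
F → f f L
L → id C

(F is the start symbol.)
A reduce-reduce conflict occurs when an LR(0) state has two complete items [A → α .] and [B → β .] — both call for a reduction, and with no lookahead the parser cannot choose between them.

Augment with F' → F and build the canonical LR(0) collection (I0 = CLOSURE({[F' → . F]}), then GOTO on every symbol after a dot until no new states appear). It has 11 states:
  I0: { [F → . - (], [F → . f f L], [F' → . F] }  — shift
  I1: { [F → - . (] }  — shift
  I2: { [F' → F .] }  — accept
  I3: { [F → f . f L] }  — shift
  I4: { [F → . - (], [F → . f f L], [F → f f . L], [L → . F], [L → . id C] }  — shift
  I5: { [L → F .] }  — reduce
  I6: { [F → f f L .] }  — reduce
  I7: { [C → . a], [L → id . C] }  — shift
  I8: { [L → id C .] }  — reduce
  I9: { [C → a .] }  — reduce
  I10: { [F → - ( .] }  — reduce

No state contains more than one complete item.

Answer: No reduce-reduce conflicts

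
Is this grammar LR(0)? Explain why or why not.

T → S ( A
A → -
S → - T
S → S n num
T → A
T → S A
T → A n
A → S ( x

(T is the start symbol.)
No. Shift-reduce conflict between [A → - .] and [A → . -]

A grammar is LR(0) if no state in the canonical LR(0) collection has:
  - both a shift item (dot before a terminal) and a complete item (shift-reduce conflict), or
  - two or more complete items (reduce-reduce conflict; the accept item [T' → T .] counts as a complete item here).

Augment with T' → T and build the canonical LR(0) collection (I0 = CLOSURE({[T' → . T]}), then GOTO on every symbol after a dot until no new states appear). It has 15 states:
  I0: { [A → . -], [A → . S ( x], [S → . - T], [S → . S n num], [T → . A n], [T → . A], [T → . S ( A], [T → . S A], [T' → . T] }  — shift
  I1: { [A → - .], [A → . -], [A → . S ( x], [S → - . T], [S → . - T], [S → . S n num], [T → . A n], [T → . A], [T → . S ( A], [T → . S A] }  — shift, reduce
  I2: { [T → A . n], [T → A .] }  — shift, reduce
  I3: { [A → . -], [A → . S ( x], [A → S . ( x], [S → . - T], [S → . S n num], [S → S . n num], [T → S . ( A], [T → S . A] }  — shift
  I4: { [T' → T .] }  — accept
  I5: { [A → . -], [A → . S ( x], [A → S ( . x], [S → . - T], [S → . S n num], [T → S ( . A] }  — shift
  I6: { [T → S A .] }  — reduce
  I7: { [A → S . ( x], [S → S . n num] }  — shift
  I8: { [S → S n . num] }  — shift
  I9: { [S → S n num .] }  — reduce
  I10: { [A → S ( . x] }  — shift
  I11: { [A → S ( x .] }  — reduce
  I12: { [T → S ( A .] }  — reduce
  I13: { [T → A n .] }  — reduce
  I14: { [S → - T .] }  — reduce

Conflict in state I1:
  Shift-reduce conflict between [A → - .] and [A → . -]
So the grammar is NOT LR(0).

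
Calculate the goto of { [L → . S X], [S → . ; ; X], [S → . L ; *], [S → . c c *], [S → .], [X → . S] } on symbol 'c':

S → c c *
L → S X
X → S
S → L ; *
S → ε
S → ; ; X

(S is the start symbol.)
{ [S → c . c *] }

GOTO(I, 'c') = CLOSURE({ [A → αX.β] : [A → α.Xβ] ∈ I, X = 'c' })

Items with dot before 'c', with the dot advanced:
  [S → . c c *] → [S → c . c *]
Closure adds nothing (no advanced item has the dot before a non-terminal).

GOTO = { [S → c . c *] }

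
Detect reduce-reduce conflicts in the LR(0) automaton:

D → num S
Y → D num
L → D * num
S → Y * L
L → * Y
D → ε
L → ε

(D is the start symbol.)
Yes — I6: [D → .] vs [L → .]

A reduce-reduce conflict occurs when an LR(0) state has two complete items [A → α .] and [B → β .] — both call for a reduction, and with no lookahead the parser cannot choose between them.

Augment with D' → D and build the canonical LR(0) collection (I0 = CLOSURE({[D' → . D]}), then GOTO on every symbol after a dot until no new states appear). It has 14 states:
  I0: { [D → . num S], [D → .], [D' → . D] }  — shift, reduce
  I1: { [D' → D .] }  — accept
  I2: { [D → . num S], [D → .], [D → num . S], [S → . Y * L], [Y → . D num] }  — shift, reduce
  I3: { [Y → D . num] }  — shift
  I4: { [D → num S .] }  — reduce
  I5: { [S → Y . * L] }  — shift
  I6: { [D → . num S], [D → .], [L → . * Y], [L → . D * num], [L → .], [S → Y * . L] }  — shift, 2 reduces
  I7: { [D → . num S], [D → .], [L → * . Y], [Y → . D num] }  — shift, reduce
  I8: { [L → D . * num] }  — shift
  I9: { [S → Y * L .] }  — reduce
  I10: { [L → D * . num] }  — shift
  I11: { [L → D * num .] }  — reduce
  I12: { [L → * Y .] }  — reduce
  I13: { [Y → D num .] }  — reduce

I6 contains complete items [D → .], [L → .] — reduce-reduce conflict.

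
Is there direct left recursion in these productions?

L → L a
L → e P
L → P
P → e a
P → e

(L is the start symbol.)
Yes, L is left-recursive

Direct left recursion occurs when N → N α for some non-terminal N (the right-hand side begins with the left-hand side itself).

L → L a: LEFT RECURSIVE (starts with L)
L → e P: starts with e
L → P: starts with P
P → e a: starts with e
P → e: starts with e

The grammar has direct left recursion on: L.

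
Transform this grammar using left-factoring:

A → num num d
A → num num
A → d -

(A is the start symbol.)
Left-factoring transforms A → αβ₁ | αβ₂ into A → αA' and A' → β₁ | β₂
(α is the longest common prefix among the alternatives). Repeat until
no nonterminal has two alternatives with a common prefix.

Round 1: A has alternatives sharing prefix 'num num'. Introduce A': A → num num A'
  Add: A' → d
  Add: A' → ε

No remaining common prefixes — done.

Resulting grammar:
A → num num A'
A' → d
A' → ε
A → d -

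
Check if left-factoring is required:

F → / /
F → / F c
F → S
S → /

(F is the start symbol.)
Yes, F has productions with common prefix '/'

Left-factoring is needed when two productions for the same non-terminal
share a common prefix on the right-hand side.

Productions for F:
  F → / /
  F → / F c
  F → S

Found common prefix '/' in productions for F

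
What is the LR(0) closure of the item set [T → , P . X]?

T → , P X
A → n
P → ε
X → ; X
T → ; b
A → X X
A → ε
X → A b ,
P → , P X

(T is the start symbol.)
{ [A → . X X], [A → . n], [A → .], [T → , P . X], [X → . ; X], [X → . A b ,] }

To compute CLOSURE, for each item [A → α.Bβ] where B is a non-terminal, add [B → .γ] for all productions B → γ; repeat for the newly added items until nothing changes.

Start with: [T → , P . X]
  [T → , P . X] has the dot before X: add [X → . ; X], [X → . A b ,]
  [X → . A b ,] has the dot before A: add [A → . n], [A → . X X], [A → .]
No further items can be added.

CLOSURE = { [A → . X X], [A → . n], [A → .], [T → , P . X], [X → . ; X], [X → . A b ,] }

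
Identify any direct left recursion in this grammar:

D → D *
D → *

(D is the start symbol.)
Direct left recursion occurs when N → N α for some non-terminal N (the right-hand side begins with the left-hand side itself).

D → D *: LEFT RECURSIVE (starts with D)
D → *: starts with '*'

The grammar has direct left recursion on: D.

Answer: Yes, D is left-recursive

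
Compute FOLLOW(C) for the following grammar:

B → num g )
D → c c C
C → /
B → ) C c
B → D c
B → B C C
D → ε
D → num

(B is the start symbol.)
{ $, '/', 'c' }

In D → c c C: C is at the end, add FOLLOW(D)
In B → ) C c: C is followed by c, add FIRST(c) \ {ε} = { 'c' }
In B → B C C: C is followed by C, add FIRST(C) \ {ε} = { '/' }
In B → B C C: C is at the end, add FOLLOW(B)

The FOLLOW sets referred to above (computed the same way, to a fixed point):
  FOLLOW(D) = { 'c' }
  FOLLOW(B) = { $, '/' }

Taking the union: FOLLOW(C) = { $, '/', 'c' }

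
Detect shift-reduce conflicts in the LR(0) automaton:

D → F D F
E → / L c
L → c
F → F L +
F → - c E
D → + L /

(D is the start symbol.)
A shift-reduce conflict occurs when an LR(0) state has both:
  - a complete (reduce) item [A → α .] (dot at the end), and
  - a shift item [B → β . c γ] (dot before a terminal).

Augment with D' → D and build the canonical LR(0) collection (I0 = CLOSURE({[D' → . D]}), then GOTO on every symbol after a dot until no new states appear). It has 17 states:
  I0: { [D → . + L /], [D → . F D F], [D' → . D], [F → . - c E], [F → . F L +] }  — shift
  I1: { [D → + . L /], [L → . c] }  — shift
  I2: { [F → - . c E] }  — shift
  I3: { [D' → D .] }  — accept
  I4: { [D → . + L /], [D → . F D F], [D → F . D F], [F → . - c E], [F → . F L +], [F → F . L +], [L → . c] }  — shift
  I5: { [D → F D . F], [F → . - c E], [F → . F L +] }  — shift
  I6: { [F → F L . +] }  — shift
  I7: { [L → c .] }  — reduce
  I8: { [F → F L + .] }  — reduce
  I9: { [D → F D F .], [F → F . L +], [L → . c] }  — shift, reduce
  I10: { [E → . / L c], [F → - c . E] }  — shift
  I11: { [E → / . L c], [L → . c] }  — shift
  I12: { [F → - c E .] }  — reduce
  I13: { [E → / L . c] }  — shift
  I14: { [E → / L c .] }  — reduce
  I15: { [D → + L . /] }  — shift
  I16: { [D → + L / .] }  — reduce

I9 contains reduce item [D → F D F .] and shift item [L → . c] — shift-reduce conflict.

Answer: Yes — I9: [D → F D F .] vs [L → . c]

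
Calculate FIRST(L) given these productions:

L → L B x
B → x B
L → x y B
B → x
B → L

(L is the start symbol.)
From L → L B x:
  - L is the symbol being defined: contributes nothing new
    L is not nullable, so stop
From L → x y B:
  - x is a terminal: add 'x' and stop

Collecting: FIRST(L) = { 'x' }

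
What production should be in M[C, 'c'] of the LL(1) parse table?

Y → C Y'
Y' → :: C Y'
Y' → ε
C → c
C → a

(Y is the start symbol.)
C → c

To find M[C, 'c'], we find productions for C where 'c' is in the predict set (PREDICT(N → α) = (FIRST(α) \ {ε}) ∪ (FOLLOW(N) if α ⇒* ε)).

C → c: PREDICT = { 'c' }
  'c' is in predict set, so this production goes in M[C, 'c']
C → a: PREDICT = { 'a' }

M[C, 'c'] = C → c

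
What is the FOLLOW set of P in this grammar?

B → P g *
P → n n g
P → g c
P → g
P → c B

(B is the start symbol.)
{ 'g' }

In B → P g *: P is followed by g '*', add FIRST(g '*') \ {ε} = { 'g' }

Taking the union: FOLLOW(P) = { 'g' }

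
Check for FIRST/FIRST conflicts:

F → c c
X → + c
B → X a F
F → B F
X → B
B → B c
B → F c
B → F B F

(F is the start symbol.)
FIRST sets of the non-terminals at (or reachable through a nullable prefix from) the front of some alternative:
  FIRST(B) = { '+', 'c' }
  FIRST(X) = { '+', 'c' }
  FIRST(F) = { '+', 'c' }

Productions for F:
  F → c c: FIRST = { 'c' }
  F → B F: FIRST = { '+', 'c' }
Productions for X:
  X → + c: FIRST = { '+' }
  X → B: FIRST = { '+', 'c' }
Productions for B:
  B → X a F: FIRST = { '+', 'c' }
  B → B c: FIRST = { '+', 'c' }
  B → F c: FIRST = { '+', 'c' }
  B → F B F: FIRST = { '+', 'c' }

Conflict for F: F → c c and F → B F
  Overlap: { 'c' }
Conflict for X: X → + c and X → B
  Overlap: { '+' }
Conflict for B: B → X a F and B → B c
  Overlap: { '+', 'c' }
Conflict for B: B → X a F and B → F c
  Overlap: { '+', 'c' }
Conflict for B: B → X a F and B → F B F
  Overlap: { '+', 'c' }
Conflict for B: B → B c and B → F c
  Overlap: { '+', 'c' }
Conflict for B: B → B c and B → F B F
  Overlap: { '+', 'c' }
Conflict for B: B → F c and B → F B F
  Overlap: { '+', 'c' }

Answer: Yes. F → c c / F → B F on { 'c' }; X → '+' c / X → B on { '+' }; B → X a F / B → B c on { '+', 'c' }; B → X a F / B → F c on { '+', 'c' }; B → X a F / B → F B F on { '+', 'c' }; B → B c / B → F c on { '+', 'c' }; B → B c / B → F B F on { '+', 'c' }; B → F c / B → F B F on { '+', 'c' }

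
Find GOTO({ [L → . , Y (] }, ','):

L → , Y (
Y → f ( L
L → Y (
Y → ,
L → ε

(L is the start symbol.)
GOTO(I, ',') = CLOSURE({ [A → αX.β] : [A → α.Xβ] ∈ I, X = ',' })

Items with dot before ',', with the dot advanced:
  [L → . , Y (] → [L → , . Y (]
Closure of the advanced items:
  [L → , . Y (] has the dot before Y: add [Y → . f ( L], [Y → . ,]

GOTO = { [L → , . Y (], [Y → . ,], [Y → . f ( L] }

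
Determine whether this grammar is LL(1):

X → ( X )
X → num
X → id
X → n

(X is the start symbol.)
Yes, the grammar is LL(1).

A grammar is LL(1) if for each non-terminal N with multiple productions, the predict sets of those productions are pairwise disjoint, where PREDICT(N → α) = (FIRST(α) \ {ε}) ∪ (FOLLOW(N) if α ⇒* ε).

For X:
  PREDICT(X → '(' X ')') = { '(' }
  PREDICT(X → num) = { 'num' }
  PREDICT(X → id) = { 'id' }
  PREDICT(X → n) = { 'n' }

All predict sets are disjoint. The grammar IS LL(1).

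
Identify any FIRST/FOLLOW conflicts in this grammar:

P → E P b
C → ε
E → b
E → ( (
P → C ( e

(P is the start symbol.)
No FIRST/FOLLOW conflicts.

Nullable non-terminals: C.
C has a nullable alternative but only one production, so nothing to check.

E, P have no nullable alternative, so no FIRST/FOLLOW check is needed there.

No FIRST/FOLLOW conflicts found.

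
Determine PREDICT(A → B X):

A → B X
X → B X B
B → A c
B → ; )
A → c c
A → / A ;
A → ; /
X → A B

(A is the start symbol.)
PREDICT(A → B X) = (FIRST(RHS) \ {ε}) ∪ (FOLLOW(A) if ε ∈ FIRST(RHS), i.e. RHS ⇒* ε)
FIRST(B) = { '/', ';', 'c' }
FIRST(B X) = { '/', ';', 'c' }
ε ∉ FIRST(B X), so FOLLOW(A) is not added.
PREDICT(A → B X) = { '/', ';', 'c' }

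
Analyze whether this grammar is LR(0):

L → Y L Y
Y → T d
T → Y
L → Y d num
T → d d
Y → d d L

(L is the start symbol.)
A grammar is LR(0) if no state in the canonical LR(0) collection has:
  - both a shift item (dot before a terminal) and a complete item (shift-reduce conflict), or
  - two or more complete items (reduce-reduce conflict; the accept item [L' → L .] counts as a complete item here).

Augment with L' → L and build the canonical LR(0) collection (I0 = CLOSURE({[L' → . L]}), then GOTO on every symbol after a dot until no new states appear). It has 12 states:
  I0: { [L → . Y L Y], [L → . Y d num], [L' → . L], [T → . Y], [T → . d d], [Y → . T d], [Y → . d d L] }  — shift
  I1: { [L' → L .] }  — accept
  I2: { [Y → T . d] }  — shift
  I3: { [L → . Y L Y], [L → . Y d num], [L → Y . L Y], [L → Y . d num], [T → . Y], [T → . d d], [T → Y .], [Y → . T d], [Y → . d d L] }  — shift, reduce
  I4: { [T → d . d], [Y → d . d L] }  — shift
  I5: { [L → . Y L Y], [L → . Y d num], [T → . Y], [T → . d d], [T → d d .], [Y → . T d], [Y → . d d L], [Y → d d . L] }  — shift, reduce
  I6: { [Y → d d L .] }  — reduce
  I7: { [L → Y L . Y], [T → . Y], [T → . d d], [Y → . T d], [Y → . d d L] }  — shift
  I8: { [L → Y d . num], [T → d . d], [Y → d . d L] }  — shift
  I9: { [L → Y d num .] }  — reduce
  I10: { [L → Y L Y .], [T → Y .] }  — 2 reduces
  I11: { [Y → T d .] }  — reduce

Conflict in state I3:
  Shift-reduce conflict between [T → Y .] and [L → Y . d num]
So the grammar is NOT LR(0).

Answer: No. Shift-reduce conflict between [T → Y .] and [L → Y . d num]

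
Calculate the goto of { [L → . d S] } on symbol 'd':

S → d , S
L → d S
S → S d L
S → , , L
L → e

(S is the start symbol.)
GOTO(I, 'd') = CLOSURE({ [A → αX.β] : [A → α.Xβ] ∈ I, X = 'd' })

Items with dot before 'd', with the dot advanced:
  [L → . d S] → [L → d . S]
Closure of the advanced items:
  [L → d . S] has the dot before S: add [S → . d , S], [S → . S d L], [S → . , , L]

GOTO = { [L → d . S], [S → . , , L], [S → . S d L], [S → . d , S] }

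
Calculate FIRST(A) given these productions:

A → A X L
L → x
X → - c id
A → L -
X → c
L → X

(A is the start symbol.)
FIRST sets of the other non-terminals involved (by the same procedure, iterated to a fixed point):
  FIRST(L) = { '-', 'c', 'x' }

From A → A X L:
  - A is the symbol being defined: contributes nothing new
    A is not nullable, so stop
From A → L -:
  - L is a non-terminal: add FIRST(L) \ {ε} = { '-', 'c', 'x' }
    L is not nullable, so stop

Collecting: FIRST(A) = { '-', 'c', 'x' }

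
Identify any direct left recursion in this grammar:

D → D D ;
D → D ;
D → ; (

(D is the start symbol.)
Yes, D is left-recursive

D → D D ;: LEFT RECURSIVE (starts with D)
D → D ;: LEFT RECURSIVE (starts with D)
D → ; (: starts with ';'

The grammar has direct left recursion on: D.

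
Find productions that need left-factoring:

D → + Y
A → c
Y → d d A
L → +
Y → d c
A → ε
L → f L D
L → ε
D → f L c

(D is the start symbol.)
Yes, Y has productions with common prefix 'd'

Left-factoring is needed when two productions for the same non-terminal
share a common prefix on the right-hand side.

Productions for D:
  D → + Y
  D → f L c
Productions for A:
  A → c
  A → ε
Productions for Y:
  Y → d d A
  Y → d c
Productions for L:
  L → +
  L → f L D
  L → ε

Found common prefix 'd' in productions for Y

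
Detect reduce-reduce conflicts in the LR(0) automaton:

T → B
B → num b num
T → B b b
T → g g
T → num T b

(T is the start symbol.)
A reduce-reduce conflict occurs when an LR(0) state has two complete items [A → α .] and [B → β .] — both call for a reduction, and with no lookahead the parser cannot choose between them.

Augment with T' → T and build the canonical LR(0) collection (I0 = CLOSURE({[T' → . T]}), then GOTO on every symbol after a dot until no new states appear). It has 12 states:
  I0: { [B → . num b num], [T → . B b b], [T → . B], [T → . g g], [T → . num T b], [T' → . T] }  — shift
  I1: { [T → B . b b], [T → B .] }  — shift, reduce
  I2: { [T' → T .] }  — accept
  I3: { [T → g . g] }  — shift
  I4: { [B → . num b num], [B → num . b num], [T → . B b b], [T → . B], [T → . g g], [T → . num T b], [T → num . T b] }  — shift
  I5: { [T → num T . b] }  — shift
  I6: { [B → num b . num] }  — shift
  I7: { [B → num b num .] }  — reduce
  I8: { [T → num T b .] }  — reduce
  I9: { [T → g g .] }  — reduce
  I10: { [T → B b . b] }  — shift
  I11: { [T → B b b .] }  — reduce

No state contains more than one complete item.

Answer: No reduce-reduce conflicts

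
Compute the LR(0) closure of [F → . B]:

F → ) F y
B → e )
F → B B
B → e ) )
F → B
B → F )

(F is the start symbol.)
{ [B → . F )], [B → . e ) )], [B → . e )], [F → . ) F y], [F → . B B], [F → . B] }

Start with: [F → . B]
  [F → . B] has the dot before B: add [B → . e )], [B → . e ) )], [B → . F )]
  [B → . F )] has the dot before F: add [F → . ) F y], [F → . B B]
No further items can be added.

CLOSURE = { [B → . F )], [B → . e ) )], [B → . e )], [F → . ) F y], [F → . B B], [F → . B] }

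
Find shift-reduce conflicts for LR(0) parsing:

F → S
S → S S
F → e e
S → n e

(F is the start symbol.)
Yes — I2: [F → S .] vs [S → . n e]; I7: [S → S S .] vs [S → . n e]

A shift-reduce conflict occurs when an LR(0) state has both:
  - a complete (reduce) item [A → α .] (dot at the end), and
  - a shift item [B → β . c γ] (dot before a terminal).

Augment with F' → F and build the canonical LR(0) collection (I0 = CLOSURE({[F' → . F]}), then GOTO on every symbol after a dot until no new states appear). It has 8 states:
  I0: { [F → . S], [F → . e e], [F' → . F], [S → . S S], [S → . n e] }  — shift
  I1: { [F' → F .] }  — accept
  I2: { [F → S .], [S → . S S], [S → . n e], [S → S . S] }  — shift, reduce
  I3: { [F → e . e] }  — shift
  I4: { [S → n . e] }  — shift
  I5: { [S → n e .] }  — reduce
  I6: { [F → e e .] }  — reduce
  I7: { [S → . S S], [S → . n e], [S → S . S], [S → S S .] }  — shift, reduce

I2 contains reduce item [F → S .] and shift item [S → . n e] — shift-reduce conflict.
I7 contains reduce item [S → S S .] and shift item [S → . n e] — shift-reduce conflict.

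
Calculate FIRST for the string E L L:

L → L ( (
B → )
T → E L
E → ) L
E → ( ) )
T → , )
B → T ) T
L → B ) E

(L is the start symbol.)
FIRST sets of the non-terminals involved (from the grammar, by fixed-point iteration):
  FIRST(E) = { '(', ')' }

To compute FIRST(E L L), process the symbols left to right:
Symbol E is a non-terminal. Add FIRST(E) \ {ε} = { '(', ')' }
E is not nullable (ε ∉ FIRST(E)), so stop here.
FIRST(E L L) = { '(', ')' }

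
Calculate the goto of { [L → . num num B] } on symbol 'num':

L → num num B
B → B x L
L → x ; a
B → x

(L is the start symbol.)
{ [L → num . num B] }

GOTO(I, 'num') = CLOSURE({ [A → αX.β] : [A → α.Xβ] ∈ I, X = 'num' })

Items with dot before 'num', with the dot advanced:
  [L → . num num B] → [L → num . num B]
Closure adds nothing (no advanced item has the dot before a non-terminal).

GOTO = { [L → num . num B] }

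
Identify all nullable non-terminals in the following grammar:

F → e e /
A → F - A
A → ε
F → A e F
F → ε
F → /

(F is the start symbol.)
A non-terminal is nullable if it can derive ε (the empty string): either it has an ε-production, or it has a production whose right-hand side consists entirely of nullable non-terminals.

ε-productions: A → ε, F → ε
So A, F are immediately nullable.
Every non-terminal is now nullable.
Nullable = { 'A', 'F' }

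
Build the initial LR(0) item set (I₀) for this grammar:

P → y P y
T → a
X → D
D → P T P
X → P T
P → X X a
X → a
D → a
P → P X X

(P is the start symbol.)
First, augment the grammar with P' → P
I₀ = CLOSURE({ [P' → . P] }):
  [P' → . P] has the dot before P: add [P → . y P y], [P → . X X a], [P → . P X X]
  [P → . X X a] has the dot before X: add [X → . D], [X → . P T], [X → . a]
  [X → . D] has the dot before D: add [D → . P T P], [D → . a]
No further items can be added.

I₀ = { [D → . P T P], [D → . a], [P → . P X X], [P → . X X a], [P → . y P y], [P' → . P], [X → . D], [X → . P T], [X → . a] }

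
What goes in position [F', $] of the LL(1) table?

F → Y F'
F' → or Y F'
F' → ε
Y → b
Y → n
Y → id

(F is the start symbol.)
To find M[F', $], we find productions for F' where $ is in the predict set (PREDICT(N → α) = (FIRST(α) \ {ε}) ∪ (FOLLOW(N) if α ⇒* ε)).

Relevant sets:
  FOLLOW(F') = { $ }

F' → or Y F': PREDICT = { 'or' }
F' → ε: PREDICT = { $ }
  $ is in predict set, so this production goes in M[F', $]

M[F', $] = F' → ε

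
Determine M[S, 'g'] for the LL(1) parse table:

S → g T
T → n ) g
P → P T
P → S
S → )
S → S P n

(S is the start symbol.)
S → g T, S → S P n

To find M[S, 'g'], we find productions for S where 'g' is in the predict set (PREDICT(N → α) = (FIRST(α) \ {ε}) ∪ (FOLLOW(N) if α ⇒* ε)).

Relevant sets:
  FIRST(S) = { ')', 'g' }

S → g T: PREDICT = { 'g' }
  'g' is in predict set, so this production goes in M[S, 'g']
S → ): PREDICT = { ')' }
S → S P n: PREDICT = { ')', 'g' }
  'g' is in predict set, so this production goes in M[S, 'g']

M[S, 'g'] = S → g T, S → S P n  (a multiply-defined cell — the grammar is not LL(1))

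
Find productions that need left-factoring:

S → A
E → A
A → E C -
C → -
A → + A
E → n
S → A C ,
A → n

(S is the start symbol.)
Yes, S has productions with common prefix 'A'

Left-factoring is needed when two productions for the same non-terminal
share a common prefix on the right-hand side.

Productions for S:
  S → A
  S → A C ,
Productions for E:
  E → A
  E → n
Productions for A:
  A → E C -
  A → + A
  A → n

Found common prefix 'A' in productions for S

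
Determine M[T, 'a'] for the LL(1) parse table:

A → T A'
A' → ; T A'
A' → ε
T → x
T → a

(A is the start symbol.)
To find M[T, 'a'], we find productions for T where 'a' is in the predict set (PREDICT(N → α) = (FIRST(α) \ {ε}) ∪ (FOLLOW(N) if α ⇒* ε)).

T → x: PREDICT = { 'x' }
T → a: PREDICT = { 'a' }
  'a' is in predict set, so this production goes in M[T, 'a']

M[T, 'a'] = T → a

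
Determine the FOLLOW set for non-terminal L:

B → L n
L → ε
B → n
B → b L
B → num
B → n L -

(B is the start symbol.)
{ $, '-', 'n' }

To compute FOLLOW(L), find every occurrence of L on a right-hand side N → α L β: add FIRST(β) \ {ε}, and if β is empty or nullable also add FOLLOW(N). Iterate to a fixed point.

In B → L n: L is followed by n, add FIRST(n) \ {ε} = { 'n' }
In B → b L: L is at the end, add FOLLOW(B)
In B → n L -: L is followed by '-', add FIRST('-') \ {ε} = { '-' }

The FOLLOW sets referred to above (computed the same way, to a fixed point):
  FOLLOW(B) = { $ }

Taking the union: FOLLOW(L) = { $, '-', 'n' }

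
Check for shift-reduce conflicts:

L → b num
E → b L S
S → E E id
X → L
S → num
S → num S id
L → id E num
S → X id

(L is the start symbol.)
A shift-reduce conflict occurs when an LR(0) state has both:
  - a complete (reduce) item [A → α .] (dot at the end), and
  - a shift item [B → β . c γ] (dot before a terminal).

Augment with L' → L and build the canonical LR(0) collection (I0 = CLOSURE({[L' → . L]}), then GOTO on every symbol after a dot until no new states appear). It has 20 states:
  I0: { [L → . b num], [L → . id E num], [L' → . L] }  — shift
  I1: { [L' → L .] }  — accept
  I2: { [L → b . num] }  — shift
  I3: { [E → . b L S], [L → id . E num] }  — shift
  I4: { [L → id E . num] }  — shift
  I5: { [E → b . L S], [L → . b num], [L → . id E num] }  — shift
  I6: { [E → . b L S], [E → b L . S], [L → . b num], [L → . id E num], [S → . E E id], [S → . X id], [S → . num S id], [S → . num], [X → . L] }  — shift
  I7: { [E → . b L S], [S → E . E id] }  — shift
  I8: { [X → L .] }  — reduce
  I9: { [E → b L S .] }  — reduce
  I10: { [S → X . id] }  — shift
  I11: { [E → b . L S], [L → . b num], [L → . id E num], [L → b . num] }  — shift
  I12: { [E → . b L S], [L → . b num], [L → . id E num], [S → . E E id], [S → . X id], [S → . num S id], [S → . num], [S → num . S id], [S → num .], [X → . L] }  — shift, reduce
  I13: { [S → num S . id] }  — shift
  I14: { [S → num S id .] }  — reduce
  I15: { [L → b num .] }  — reduce
  I16: { [S → X id .] }  — reduce
  I17: { [S → E E . id] }  — shift
  I18: { [S → E E id .] }  — reduce
  I19: { [L → id E num .] }  — reduce

I12 contains reduce item [S → num .] and shift items [E → . b L S], [L → . b num], [L → . id E num], [S → . num], [S → . num S id] — shift-reduce conflict.

Answer: Yes — I12: [S → num .] vs [E → . b L S]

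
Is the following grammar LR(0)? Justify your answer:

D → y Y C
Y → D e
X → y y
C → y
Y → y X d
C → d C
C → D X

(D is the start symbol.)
Augment with D' → D and build the canonical LR(0) collection (I0 = CLOSURE({[D' → . D]}), then GOTO on every symbol after a dot until no new states appear). It has 19 states:
  I0: { [D → . y Y C], [D' → . D] }  — shift
  I1: { [D' → D .] }  — accept
  I2: { [D → . y Y C], [D → y . Y C], [Y → . D e], [Y → . y X d] }  — shift
  I3: { [Y → D . e] }  — shift
  I4: { [C → . D X], [C → . d C], [C → . y], [D → . y Y C], [D → y Y . C] }  — shift
  I5: { [D → . y Y C], [D → y . Y C], [X → . y y], [Y → . D e], [Y → . y X d], [Y → y . X d] }  — shift
  I6: { [Y → y X . d] }  — shift
  I7: { [D → . y Y C], [D → y . Y C], [X → . y y], [X → y . y], [Y → . D e], [Y → . y X d], [Y → y . X d] }  — shift
  I8: { [D → . y Y C], [D → y . Y C], [X → . y y], [X → y . y], [X → y y .], [Y → . D e], [Y → . y X d], [Y → y . X d] }  — shift, reduce
  I9: { [Y → y X d .] }  — reduce
  I10: { [D → y Y C .] }  — reduce
  I11: { [C → D . X], [X → . y y] }  — shift
  I12: { [C → . D X], [C → . d C], [C → . y], [C → d . C], [D → . y Y C] }  — shift
  I13: { [C → y .], [D → . y Y C], [D → y . Y C], [Y → . D e], [Y → . y X d] }  — shift, reduce
  I14: { [C → d C .] }  — reduce
  I15: { [C → D X .] }  — reduce
  I16: { [X → y . y] }  — shift
  I17: { [X → y y .] }  — reduce
  I18: { [Y → D e .] }  — reduce

Conflict in state I8:
  Shift-reduce conflict between [X → y y .] and [D → . y Y C]
So the grammar is NOT LR(0).

Answer: No. Shift-reduce conflict between [X → y y .] and [D → . y Y C]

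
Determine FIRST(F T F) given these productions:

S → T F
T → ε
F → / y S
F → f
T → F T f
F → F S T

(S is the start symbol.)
{ '/', 'f' }

FIRST sets of the non-terminals involved (from the grammar, by fixed-point iteration):
  FIRST(F) = { '/', 'f' }

To compute FIRST(F T F), process the symbols left to right:
Symbol F is a non-terminal. Add FIRST(F) \ {ε} = { '/', 'f' }
F is not nullable (ε ∉ FIRST(F)), so stop here.
FIRST(F T F) = { '/', 'f' }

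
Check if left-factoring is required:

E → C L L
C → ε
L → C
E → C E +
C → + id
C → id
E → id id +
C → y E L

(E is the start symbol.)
Left-factoring is needed when two productions for the same non-terminal
share a common prefix on the right-hand side.

Productions for E:
  E → C L L
  E → C E +
  E → id id +
Productions for C:
  C → ε
  C → + id
  C → id
  C → y E L

Found common prefix 'C' in productions for E

Answer: Yes, E has productions with common prefix 'C'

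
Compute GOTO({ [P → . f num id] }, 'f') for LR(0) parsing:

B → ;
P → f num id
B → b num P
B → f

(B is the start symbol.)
{ [P → f . num id] }

GOTO(I, 'f') = CLOSURE({ [A → αX.β] : [A → α.Xβ] ∈ I, X = 'f' })

Items with dot before 'f', with the dot advanced:
  [P → . f num id] → [P → f . num id]
Closure adds nothing (no advanced item has the dot before a non-terminal).

GOTO = { [P → f . num id] }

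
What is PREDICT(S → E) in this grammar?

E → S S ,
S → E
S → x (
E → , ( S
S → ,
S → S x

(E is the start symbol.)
{ ',', 'x' }

PREDICT(S → E) = (FIRST(RHS) \ {ε}) ∪ (FOLLOW(S) if ε ∈ FIRST(RHS), i.e. RHS ⇒* ε)
FIRST(E) = { ',', 'x' }
FIRST(E) = { ',', 'x' }
ε ∉ FIRST(E), so FOLLOW(S) is not added.
PREDICT(S → E) = { ',', 'x' }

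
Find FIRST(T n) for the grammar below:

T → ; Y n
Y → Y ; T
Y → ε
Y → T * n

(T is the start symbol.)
{ ';' }

FIRST sets of the non-terminals involved (from the grammar, by fixed-point iteration):
  FIRST(T) = { ';' }

To compute FIRST(T n), process the symbols left to right:
Symbol T is a non-terminal. Add FIRST(T) \ {ε} = { ';' }
T is not nullable (ε ∉ FIRST(T)), so stop here.
FIRST(T n) = { ';' }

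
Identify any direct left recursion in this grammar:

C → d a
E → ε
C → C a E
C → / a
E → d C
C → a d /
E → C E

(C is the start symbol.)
Direct left recursion occurs when N → N α for some non-terminal N (the right-hand side begins with the left-hand side itself).

C → d a: starts with d
E → ε: starts with ε
C → C a E: LEFT RECURSIVE (starts with C)
C → / a: starts with '/'
E → d C: starts with d
C → a d /: starts with a
E → C E: starts with C

The grammar has direct left recursion on: C.

Answer: Yes, C is left-recursive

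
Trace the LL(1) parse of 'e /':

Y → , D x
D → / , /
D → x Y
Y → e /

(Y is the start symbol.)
LL(1) parsing maintains a stack (initially the start symbol over $) and the input. At each step: if the stack top is a terminal, match it against the current input token; if it is a non-terminal N, replace it with the RHS of M[N, lookahead] (the unique production whose predict set contains the lookahead).

Stack is shown with the top on the left.

Stack  Input  Action
--------------------
Y $    e / $  output Y → e /
e / $  e / $  match 'e'
/ $    / $    match '/'
$      $      accept

The string is accepted.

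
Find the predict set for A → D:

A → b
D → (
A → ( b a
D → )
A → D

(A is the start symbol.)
PREDICT(A → D) = (FIRST(RHS) \ {ε}) ∪ (FOLLOW(A) if ε ∈ FIRST(RHS), i.e. RHS ⇒* ε)
FIRST(D) = { '(', ')' }
FIRST(D) = { '(', ')' }
ε ∉ FIRST(D), so FOLLOW(A) is not added.
PREDICT(A → D) = { '(', ')' }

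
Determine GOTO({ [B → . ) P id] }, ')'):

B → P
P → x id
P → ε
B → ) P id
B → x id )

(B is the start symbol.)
GOTO(I, ')') = CLOSURE({ [A → αX.β] : [A → α.Xβ] ∈ I, X = ')' })

Items with dot before ')', with the dot advanced:
  [B → . ) P id] → [B → ) . P id]
Closure of the advanced items:
  [B → ) . P id] has the dot before P: add [P → . x id], [P → .]

GOTO = { [B → ) . P id], [P → . x id], [P → .] }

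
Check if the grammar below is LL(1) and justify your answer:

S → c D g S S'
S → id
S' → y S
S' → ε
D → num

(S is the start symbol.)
A grammar is LL(1) if for each non-terminal N with multiple productions, the predict sets of those productions are pairwise disjoint, where PREDICT(N → α) = (FIRST(α) \ {ε}) ∪ (FOLLOW(N) if α ⇒* ε).

Relevant sets:
  FOLLOW(S') = { $, 'y' }

For S:
  PREDICT(S → c D g S S') = { 'c' }
  PREDICT(S → id) = { 'id' }
For S':
  PREDICT(S' → y S) = { 'y' }
  PREDICT(S' → ε) = { $, 'y' }
D has a single production, so nothing to check there.

Conflict found: Predict set conflict for S': { 'y' }
The grammar is NOT LL(1).

Answer: No. Predict set conflict for S': { 'y' }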